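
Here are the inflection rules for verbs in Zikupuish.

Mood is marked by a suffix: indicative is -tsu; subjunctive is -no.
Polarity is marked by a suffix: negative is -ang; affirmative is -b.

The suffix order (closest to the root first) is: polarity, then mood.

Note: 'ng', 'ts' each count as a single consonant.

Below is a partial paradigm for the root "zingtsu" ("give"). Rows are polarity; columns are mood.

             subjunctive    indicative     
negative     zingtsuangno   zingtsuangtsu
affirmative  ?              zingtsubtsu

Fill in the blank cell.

zingtsubno

Attach polarity affirmative -b → zingtsub.
Attach mood subjunctive -no → zingtsubno.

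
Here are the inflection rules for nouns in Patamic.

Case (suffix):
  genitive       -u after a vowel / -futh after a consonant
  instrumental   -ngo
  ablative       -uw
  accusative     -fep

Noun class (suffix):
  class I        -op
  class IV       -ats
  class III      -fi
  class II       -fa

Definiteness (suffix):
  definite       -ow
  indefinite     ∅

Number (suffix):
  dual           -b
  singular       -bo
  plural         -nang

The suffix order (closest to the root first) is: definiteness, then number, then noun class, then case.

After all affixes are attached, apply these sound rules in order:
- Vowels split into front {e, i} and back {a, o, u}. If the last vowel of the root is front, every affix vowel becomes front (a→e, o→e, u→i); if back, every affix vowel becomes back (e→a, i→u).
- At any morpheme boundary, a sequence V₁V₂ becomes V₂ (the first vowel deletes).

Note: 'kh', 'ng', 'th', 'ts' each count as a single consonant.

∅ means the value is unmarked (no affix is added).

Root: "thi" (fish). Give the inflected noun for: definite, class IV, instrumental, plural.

Attach definiteness definite -ow → thiow.
Attach number plural -nang → thiownang.
Attach noun class class IV -ats → thiownangats.
Attach case instrumental -ngo → thiownangatsngo.
Apply vowel harmony: thiownangatsngo → thiewnengetsnge.
Apply vowel deletion: thiewnengetsnge → thewnengetsnge.

thewnengetsnge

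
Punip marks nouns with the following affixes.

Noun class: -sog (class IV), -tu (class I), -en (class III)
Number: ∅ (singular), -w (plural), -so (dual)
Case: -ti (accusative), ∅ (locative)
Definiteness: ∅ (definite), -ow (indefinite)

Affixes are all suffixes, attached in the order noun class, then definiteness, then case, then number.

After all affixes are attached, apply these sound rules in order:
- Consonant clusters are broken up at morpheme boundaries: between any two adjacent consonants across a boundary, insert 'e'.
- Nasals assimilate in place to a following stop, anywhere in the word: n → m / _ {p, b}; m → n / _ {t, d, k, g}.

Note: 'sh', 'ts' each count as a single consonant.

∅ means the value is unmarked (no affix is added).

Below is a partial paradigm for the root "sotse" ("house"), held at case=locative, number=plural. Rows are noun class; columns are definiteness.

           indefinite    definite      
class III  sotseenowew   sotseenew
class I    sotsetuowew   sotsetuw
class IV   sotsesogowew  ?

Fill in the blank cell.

sotsesogew

Attach noun class class IV -sog → sotsesog.
definiteness = definite: zero marking, form stays sotsesog.
case = locative: zero marking, form stays sotsesog.
Attach number plural -w → sotsesogw.
Apply epenthesis: sotsesogw → sotsesogew.
Nasal assimilation: no change.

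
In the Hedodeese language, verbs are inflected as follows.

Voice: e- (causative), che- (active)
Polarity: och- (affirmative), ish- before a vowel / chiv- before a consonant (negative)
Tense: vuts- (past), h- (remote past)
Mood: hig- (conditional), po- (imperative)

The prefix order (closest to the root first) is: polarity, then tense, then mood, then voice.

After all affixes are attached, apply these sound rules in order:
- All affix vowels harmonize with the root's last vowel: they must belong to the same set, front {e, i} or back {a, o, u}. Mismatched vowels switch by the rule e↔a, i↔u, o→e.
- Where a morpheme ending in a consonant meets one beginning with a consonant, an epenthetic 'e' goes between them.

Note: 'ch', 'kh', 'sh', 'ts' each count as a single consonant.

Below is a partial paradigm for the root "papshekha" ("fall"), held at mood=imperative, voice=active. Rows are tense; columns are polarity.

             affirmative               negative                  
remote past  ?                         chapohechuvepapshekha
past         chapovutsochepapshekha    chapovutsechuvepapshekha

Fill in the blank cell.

Attach polarity affirmative och- → ochpapshekha.
Attach tense remote past h- → hochpapshekha.
Attach mood imperative po- → pohochpapshekha.
Attach voice active che- → chepohochpapshekha.
Apply vowel harmony: chepohochpapshekha → chapohochpapshekha.
Apply epenthesis: chapohochpapshekha → chapohochepapshekha.

chapohochepapshekha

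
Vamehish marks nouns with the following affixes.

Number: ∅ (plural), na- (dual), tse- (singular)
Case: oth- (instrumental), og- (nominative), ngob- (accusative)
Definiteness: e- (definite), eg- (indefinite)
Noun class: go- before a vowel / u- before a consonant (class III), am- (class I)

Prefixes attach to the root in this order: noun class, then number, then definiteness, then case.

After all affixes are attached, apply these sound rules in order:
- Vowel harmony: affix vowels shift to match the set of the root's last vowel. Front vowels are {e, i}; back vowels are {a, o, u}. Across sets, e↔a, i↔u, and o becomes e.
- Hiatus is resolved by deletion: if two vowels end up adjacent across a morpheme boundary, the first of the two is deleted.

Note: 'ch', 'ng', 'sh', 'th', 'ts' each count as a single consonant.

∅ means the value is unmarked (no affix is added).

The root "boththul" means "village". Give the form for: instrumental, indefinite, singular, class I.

Attach noun class class I am- → amboththul.
Attach number singular tse- → tseamboththul.
Attach definiteness indefinite eg- → egtseamboththul.
Attach case instrumental oth- → othegtseamboththul.
Apply vowel harmony: othegtseamboththul → othagtsaamboththul.
Apply vowel deletion: othagtsaamboththul → othagtsamboththul.

othagtsamboththul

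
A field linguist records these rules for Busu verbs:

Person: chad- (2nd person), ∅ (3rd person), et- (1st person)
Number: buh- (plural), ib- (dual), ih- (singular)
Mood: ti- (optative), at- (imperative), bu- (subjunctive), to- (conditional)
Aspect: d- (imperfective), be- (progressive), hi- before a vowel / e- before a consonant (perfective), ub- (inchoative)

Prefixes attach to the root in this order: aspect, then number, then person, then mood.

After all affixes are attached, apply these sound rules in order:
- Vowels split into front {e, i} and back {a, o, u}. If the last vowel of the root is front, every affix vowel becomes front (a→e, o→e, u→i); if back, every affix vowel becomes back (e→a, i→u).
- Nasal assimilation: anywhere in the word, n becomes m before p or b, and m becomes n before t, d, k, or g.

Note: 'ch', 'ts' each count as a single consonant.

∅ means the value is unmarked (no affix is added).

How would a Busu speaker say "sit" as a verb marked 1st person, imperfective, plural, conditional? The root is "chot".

Attach aspect imperfective d- → dchot.
Attach number plural buh- → buhdchot.
Attach person 1st person et- → etbuhdchot.
Attach mood conditional to- → toetbuhdchot.
Apply vowel harmony: toetbuhdchot → toatbuhdchot.
Nasal assimilation: no change.

toatbuhdchot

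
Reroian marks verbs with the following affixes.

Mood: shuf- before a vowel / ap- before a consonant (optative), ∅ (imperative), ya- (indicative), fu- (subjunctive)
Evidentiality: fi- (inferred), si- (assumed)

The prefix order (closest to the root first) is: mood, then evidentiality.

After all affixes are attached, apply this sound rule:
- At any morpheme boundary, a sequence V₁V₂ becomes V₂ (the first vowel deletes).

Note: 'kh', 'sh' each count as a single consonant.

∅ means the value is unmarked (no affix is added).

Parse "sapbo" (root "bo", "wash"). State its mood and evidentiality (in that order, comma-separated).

optative, assumed

Segment: si-ap-bo.
mood: shuf/ap- → optative.
evidentiality: si- → assumed.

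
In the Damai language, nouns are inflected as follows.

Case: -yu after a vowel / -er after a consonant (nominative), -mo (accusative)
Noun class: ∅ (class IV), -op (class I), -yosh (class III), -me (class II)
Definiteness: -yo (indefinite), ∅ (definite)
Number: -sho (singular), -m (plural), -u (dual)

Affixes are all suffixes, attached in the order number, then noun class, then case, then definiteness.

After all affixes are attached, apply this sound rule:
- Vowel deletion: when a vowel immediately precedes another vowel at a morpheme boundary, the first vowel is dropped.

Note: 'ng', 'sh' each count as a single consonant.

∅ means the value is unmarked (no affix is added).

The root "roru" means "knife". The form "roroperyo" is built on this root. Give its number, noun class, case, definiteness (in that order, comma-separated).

dual, class I, nominative, indefinite

Segment: roru-u-op-er-yo.
number: -u → dual.
noun class: -op → class I.
case: -yu/er → nominative.
definiteness: -yo → indefinite.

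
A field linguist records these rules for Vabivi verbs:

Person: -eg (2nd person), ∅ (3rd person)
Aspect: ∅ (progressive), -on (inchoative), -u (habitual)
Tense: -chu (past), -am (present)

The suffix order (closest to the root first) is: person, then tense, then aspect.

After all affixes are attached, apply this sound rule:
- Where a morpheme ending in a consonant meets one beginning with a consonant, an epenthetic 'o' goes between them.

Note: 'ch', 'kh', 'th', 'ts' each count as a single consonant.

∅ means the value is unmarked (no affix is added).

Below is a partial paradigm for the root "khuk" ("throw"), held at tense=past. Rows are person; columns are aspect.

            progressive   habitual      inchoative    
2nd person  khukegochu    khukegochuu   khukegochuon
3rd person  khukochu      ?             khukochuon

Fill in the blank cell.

khukochuu

person = 3rd person: zero marking, form stays khuk.
Attach tense past -chu → khukchu.
Attach aspect habitual -u → khukchuu.
Apply epenthesis: khukchuu → khukochuu.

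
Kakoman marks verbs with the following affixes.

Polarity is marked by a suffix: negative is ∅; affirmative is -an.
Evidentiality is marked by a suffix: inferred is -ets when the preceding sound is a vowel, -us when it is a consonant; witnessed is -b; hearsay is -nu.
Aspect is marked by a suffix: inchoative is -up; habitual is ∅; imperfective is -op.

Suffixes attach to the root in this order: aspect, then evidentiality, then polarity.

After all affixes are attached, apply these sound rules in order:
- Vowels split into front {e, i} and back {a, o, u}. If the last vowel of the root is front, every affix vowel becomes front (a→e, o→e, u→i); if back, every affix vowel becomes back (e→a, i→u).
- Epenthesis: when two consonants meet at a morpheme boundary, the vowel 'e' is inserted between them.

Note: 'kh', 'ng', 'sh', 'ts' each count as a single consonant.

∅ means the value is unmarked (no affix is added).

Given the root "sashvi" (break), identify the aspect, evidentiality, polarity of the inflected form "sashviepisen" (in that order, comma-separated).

Segment: sashvi-op-us-an.
aspect: -op → imperfective.
evidentiality: -ets/us → inferred.
polarity: -an → affirmative.

imperfective, inferred, affirmative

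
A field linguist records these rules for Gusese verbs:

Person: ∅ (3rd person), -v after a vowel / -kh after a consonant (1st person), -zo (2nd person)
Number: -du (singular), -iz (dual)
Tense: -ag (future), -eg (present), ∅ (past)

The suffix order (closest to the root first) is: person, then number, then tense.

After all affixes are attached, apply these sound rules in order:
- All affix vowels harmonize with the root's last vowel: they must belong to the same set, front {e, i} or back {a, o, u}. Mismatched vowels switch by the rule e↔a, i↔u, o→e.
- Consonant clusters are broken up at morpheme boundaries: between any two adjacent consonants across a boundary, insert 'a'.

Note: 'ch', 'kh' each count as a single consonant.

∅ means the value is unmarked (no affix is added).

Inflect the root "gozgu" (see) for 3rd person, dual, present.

person = 3rd person: zero marking, form stays gozgu.
Attach number dual -iz → gozguiz.
Attach tense present -eg → gozguizeg.
Apply vowel harmony: gozguizeg → gozguuzag.
Epenthesis: no change.

gozguuzag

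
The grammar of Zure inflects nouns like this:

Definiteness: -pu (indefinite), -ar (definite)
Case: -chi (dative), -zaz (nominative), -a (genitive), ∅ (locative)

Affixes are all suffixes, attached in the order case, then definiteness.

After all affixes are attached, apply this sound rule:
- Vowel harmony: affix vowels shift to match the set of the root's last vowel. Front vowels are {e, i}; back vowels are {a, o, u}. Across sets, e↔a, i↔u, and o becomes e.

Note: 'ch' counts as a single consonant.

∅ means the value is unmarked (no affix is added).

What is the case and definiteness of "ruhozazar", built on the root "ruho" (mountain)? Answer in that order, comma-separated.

nominative, definite

Segment: ruho-zaz-ar.
case: -zaz → nominative.
definiteness: -ar → definite.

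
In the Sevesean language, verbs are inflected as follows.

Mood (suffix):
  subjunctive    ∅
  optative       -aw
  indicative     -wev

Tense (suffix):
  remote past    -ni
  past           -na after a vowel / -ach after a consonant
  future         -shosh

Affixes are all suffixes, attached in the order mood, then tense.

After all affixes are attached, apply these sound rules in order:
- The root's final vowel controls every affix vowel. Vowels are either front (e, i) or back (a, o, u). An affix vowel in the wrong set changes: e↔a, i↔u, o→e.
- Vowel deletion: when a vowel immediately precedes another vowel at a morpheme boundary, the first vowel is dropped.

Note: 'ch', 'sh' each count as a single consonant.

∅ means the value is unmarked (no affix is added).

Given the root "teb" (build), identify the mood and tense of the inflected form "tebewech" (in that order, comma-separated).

Segment: teb-aw-ach.
mood: -aw → optative.
tense: -na/ach → past.

optative, past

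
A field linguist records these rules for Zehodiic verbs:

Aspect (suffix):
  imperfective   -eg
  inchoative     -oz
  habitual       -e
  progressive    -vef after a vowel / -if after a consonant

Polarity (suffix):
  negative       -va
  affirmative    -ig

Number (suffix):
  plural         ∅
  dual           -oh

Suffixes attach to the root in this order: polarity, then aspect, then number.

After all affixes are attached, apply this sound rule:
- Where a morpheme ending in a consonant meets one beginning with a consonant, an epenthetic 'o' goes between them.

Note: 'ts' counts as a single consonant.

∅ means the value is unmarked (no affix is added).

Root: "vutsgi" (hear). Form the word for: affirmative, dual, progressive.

Attach polarity affirmative -ig → vutsgiig.
Attach aspect progressive -if (after consonant 'g') → vutsgiigif.
Attach number dual -oh → vutsgiigifoh.
Epenthesis: no change.

vutsgiigifoh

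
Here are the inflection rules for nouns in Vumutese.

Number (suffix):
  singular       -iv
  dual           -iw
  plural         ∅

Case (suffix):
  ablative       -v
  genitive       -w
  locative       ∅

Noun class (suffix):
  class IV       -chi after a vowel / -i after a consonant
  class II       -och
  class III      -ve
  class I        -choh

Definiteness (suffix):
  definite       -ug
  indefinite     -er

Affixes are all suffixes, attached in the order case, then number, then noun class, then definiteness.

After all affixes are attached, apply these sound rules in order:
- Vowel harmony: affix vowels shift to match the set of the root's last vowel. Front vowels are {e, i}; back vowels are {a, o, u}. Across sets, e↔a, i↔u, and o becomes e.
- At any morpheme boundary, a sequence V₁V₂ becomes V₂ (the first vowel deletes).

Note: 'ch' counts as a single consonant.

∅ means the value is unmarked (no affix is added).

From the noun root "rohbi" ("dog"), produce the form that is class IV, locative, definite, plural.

rohbichig

case = locative: zero marking, form stays rohbi.
number = plural: zero marking, form stays rohbi.
Attach noun class class IV -chi (after vowel 'i') → rohbichi.
Attach definiteness definite -ug → rohbichiug.
Apply vowel harmony: rohbichiug → rohbichiig.
Apply vowel deletion: rohbichiig → rohbichig.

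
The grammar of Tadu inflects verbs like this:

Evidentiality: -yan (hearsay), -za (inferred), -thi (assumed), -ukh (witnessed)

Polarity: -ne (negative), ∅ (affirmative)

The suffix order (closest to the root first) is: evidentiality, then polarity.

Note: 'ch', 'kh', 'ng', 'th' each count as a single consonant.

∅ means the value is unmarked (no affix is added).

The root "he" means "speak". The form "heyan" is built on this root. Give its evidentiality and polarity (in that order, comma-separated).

Segment: he-yan.
evidentiality: -yan → hearsay.
polarity: ∅ → affirmative.

hearsay, affirmative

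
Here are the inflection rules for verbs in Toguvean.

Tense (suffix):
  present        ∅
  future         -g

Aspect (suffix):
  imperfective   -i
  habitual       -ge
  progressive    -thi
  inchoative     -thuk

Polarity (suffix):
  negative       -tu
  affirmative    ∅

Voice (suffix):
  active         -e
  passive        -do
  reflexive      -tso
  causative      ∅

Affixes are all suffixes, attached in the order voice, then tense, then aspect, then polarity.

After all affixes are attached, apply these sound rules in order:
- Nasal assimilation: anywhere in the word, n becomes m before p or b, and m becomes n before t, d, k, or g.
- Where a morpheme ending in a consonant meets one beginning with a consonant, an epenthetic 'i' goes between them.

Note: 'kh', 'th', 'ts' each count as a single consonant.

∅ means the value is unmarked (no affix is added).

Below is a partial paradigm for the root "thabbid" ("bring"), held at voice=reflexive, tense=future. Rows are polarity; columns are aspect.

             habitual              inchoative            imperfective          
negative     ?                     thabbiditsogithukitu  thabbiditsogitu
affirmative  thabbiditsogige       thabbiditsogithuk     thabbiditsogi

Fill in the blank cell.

thabbiditsogigetu

Attach voice reflexive -tso → thabbidtso.
Attach tense future -g → thabbidtsog.
Attach aspect habitual -ge → thabbidtsogge.
Attach polarity negative -tu → thabbidtsoggetu.
Nasal assimilation: no change.
Apply epenthesis: thabbidtsoggetu → thabbiditsogigetu.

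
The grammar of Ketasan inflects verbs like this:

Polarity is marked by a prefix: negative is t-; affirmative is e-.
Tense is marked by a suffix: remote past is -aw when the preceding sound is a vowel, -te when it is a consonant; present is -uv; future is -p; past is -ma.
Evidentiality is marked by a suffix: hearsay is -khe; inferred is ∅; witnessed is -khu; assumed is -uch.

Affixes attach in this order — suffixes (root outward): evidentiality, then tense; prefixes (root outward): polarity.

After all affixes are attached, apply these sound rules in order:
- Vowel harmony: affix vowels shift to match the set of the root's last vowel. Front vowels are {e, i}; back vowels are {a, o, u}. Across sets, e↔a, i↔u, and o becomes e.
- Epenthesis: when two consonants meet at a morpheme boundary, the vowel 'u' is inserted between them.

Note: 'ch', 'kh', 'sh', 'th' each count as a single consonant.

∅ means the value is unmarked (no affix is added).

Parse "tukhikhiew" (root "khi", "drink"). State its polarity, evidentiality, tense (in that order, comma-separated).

Segment: t-khi-khu-aw.
polarity: t- → negative.
evidentiality: -khu → witnessed.
tense: -aw/te → remote past.

negative, witnessed, remote past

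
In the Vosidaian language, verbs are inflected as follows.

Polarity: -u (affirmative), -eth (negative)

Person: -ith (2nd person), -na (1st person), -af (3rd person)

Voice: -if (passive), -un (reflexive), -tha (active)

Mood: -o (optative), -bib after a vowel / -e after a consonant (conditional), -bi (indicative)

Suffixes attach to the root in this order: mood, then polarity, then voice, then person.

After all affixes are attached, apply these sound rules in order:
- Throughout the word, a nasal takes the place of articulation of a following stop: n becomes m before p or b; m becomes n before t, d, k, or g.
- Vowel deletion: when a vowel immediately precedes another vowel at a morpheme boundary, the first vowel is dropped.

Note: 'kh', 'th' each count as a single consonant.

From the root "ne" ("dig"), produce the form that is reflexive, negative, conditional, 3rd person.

Attach mood conditional -bib (after vowel 'e') → nebib.
Attach polarity negative -eth → nebibeth.
Attach voice reflexive -un → nebibethun.
Attach person 3rd person -af → nebibethunaf.
Nasal assimilation: no change.
Vowel deletion: no change.

nebibethunaf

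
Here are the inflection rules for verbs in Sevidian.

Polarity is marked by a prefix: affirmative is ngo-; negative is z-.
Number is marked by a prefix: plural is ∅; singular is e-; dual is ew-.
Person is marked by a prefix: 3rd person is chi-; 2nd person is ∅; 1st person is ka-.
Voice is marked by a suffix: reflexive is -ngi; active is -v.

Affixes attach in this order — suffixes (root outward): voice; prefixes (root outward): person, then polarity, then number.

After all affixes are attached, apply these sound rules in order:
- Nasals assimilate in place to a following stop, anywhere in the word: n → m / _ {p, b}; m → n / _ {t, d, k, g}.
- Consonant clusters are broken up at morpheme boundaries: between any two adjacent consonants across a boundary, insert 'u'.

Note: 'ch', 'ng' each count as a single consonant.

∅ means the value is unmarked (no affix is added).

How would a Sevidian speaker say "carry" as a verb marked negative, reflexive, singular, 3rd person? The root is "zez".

Attach voice reflexive -ngi → zezngi.
Attach person 3rd person chi- → chizezngi.
Attach polarity negative z- → zchizezngi.
Attach number singular e- → ezchizezngi.
Nasal assimilation: no change.
Apply epenthesis: ezchizezngi → ezuchizezungi.

ezuchizezungi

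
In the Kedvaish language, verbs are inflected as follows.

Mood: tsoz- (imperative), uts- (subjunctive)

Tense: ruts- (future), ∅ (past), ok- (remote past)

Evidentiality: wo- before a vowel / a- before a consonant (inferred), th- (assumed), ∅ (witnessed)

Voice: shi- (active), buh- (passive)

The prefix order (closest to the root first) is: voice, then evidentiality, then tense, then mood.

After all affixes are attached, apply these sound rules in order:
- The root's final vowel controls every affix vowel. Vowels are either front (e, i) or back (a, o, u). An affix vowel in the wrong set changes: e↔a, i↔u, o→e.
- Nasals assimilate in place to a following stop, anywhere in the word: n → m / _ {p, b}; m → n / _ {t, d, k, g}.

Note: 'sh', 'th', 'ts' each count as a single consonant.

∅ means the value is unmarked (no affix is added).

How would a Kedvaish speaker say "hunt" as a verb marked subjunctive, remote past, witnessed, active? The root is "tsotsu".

utsokshutsotsu

Attach voice active shi- → shitsotsu.
evidentiality = witnessed: zero marking, form stays shitsotsu.
Attach tense remote past ok- → okshitsotsu.
Attach mood subjunctive uts- → utsokshitsotsu.
Apply vowel harmony: utsokshitsotsu → utsokshutsotsu.
Nasal assimilation: no change.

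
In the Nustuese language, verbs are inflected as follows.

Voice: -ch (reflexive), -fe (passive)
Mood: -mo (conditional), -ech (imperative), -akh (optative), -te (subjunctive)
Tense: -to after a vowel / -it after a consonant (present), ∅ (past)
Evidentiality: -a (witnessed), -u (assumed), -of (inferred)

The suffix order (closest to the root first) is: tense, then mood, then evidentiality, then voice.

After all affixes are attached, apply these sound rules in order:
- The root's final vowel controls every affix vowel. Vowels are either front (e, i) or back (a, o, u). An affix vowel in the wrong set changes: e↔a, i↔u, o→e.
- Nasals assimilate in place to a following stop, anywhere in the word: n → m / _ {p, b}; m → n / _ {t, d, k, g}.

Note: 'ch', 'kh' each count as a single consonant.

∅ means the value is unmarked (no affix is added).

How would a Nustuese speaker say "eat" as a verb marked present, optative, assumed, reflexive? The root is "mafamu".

mafamutoakhuch

Attach tense present -to (after vowel 'u') → mafamuto.
Attach mood optative -akh → mafamutoakh.
Attach evidentiality assumed -u → mafamutoakhu.
Attach voice reflexive -ch → mafamutoakhuch.
Vowel harmony: no change.
Nasal assimilation: no change.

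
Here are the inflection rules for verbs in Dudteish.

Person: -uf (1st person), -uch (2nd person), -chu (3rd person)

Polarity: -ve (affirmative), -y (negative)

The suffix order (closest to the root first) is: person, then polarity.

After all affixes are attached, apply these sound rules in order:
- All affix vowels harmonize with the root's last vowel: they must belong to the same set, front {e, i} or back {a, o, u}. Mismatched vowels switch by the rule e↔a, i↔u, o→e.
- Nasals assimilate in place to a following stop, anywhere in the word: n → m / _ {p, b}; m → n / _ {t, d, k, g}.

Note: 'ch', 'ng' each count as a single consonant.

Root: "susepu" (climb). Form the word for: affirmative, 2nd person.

Attach person 2nd person -uch → susepuuch.
Attach polarity affirmative -ve → susepuuchve.
Apply vowel harmony: susepuuchve → susepuuchva.
Nasal assimilation: no change.

susepuuchva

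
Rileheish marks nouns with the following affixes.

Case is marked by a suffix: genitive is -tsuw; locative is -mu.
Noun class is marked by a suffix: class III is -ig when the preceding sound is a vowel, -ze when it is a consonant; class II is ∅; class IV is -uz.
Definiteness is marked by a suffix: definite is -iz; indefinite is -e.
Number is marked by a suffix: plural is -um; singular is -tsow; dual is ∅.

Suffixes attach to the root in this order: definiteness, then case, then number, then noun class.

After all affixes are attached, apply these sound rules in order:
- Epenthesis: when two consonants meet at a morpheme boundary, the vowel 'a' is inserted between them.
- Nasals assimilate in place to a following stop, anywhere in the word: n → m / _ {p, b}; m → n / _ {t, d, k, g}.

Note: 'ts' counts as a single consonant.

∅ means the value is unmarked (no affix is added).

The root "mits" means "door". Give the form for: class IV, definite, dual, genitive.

mitsizatsuwuz

Attach definiteness definite -iz → mitsiz.
Attach case genitive -tsuw → mitsiztsuw.
number = dual: zero marking, form stays mitsiztsuw.
Attach noun class class IV -uz → mitsiztsuwuz.
Apply epenthesis: mitsiztsuwuz → mitsizatsuwuz.
Nasal assimilation: no change.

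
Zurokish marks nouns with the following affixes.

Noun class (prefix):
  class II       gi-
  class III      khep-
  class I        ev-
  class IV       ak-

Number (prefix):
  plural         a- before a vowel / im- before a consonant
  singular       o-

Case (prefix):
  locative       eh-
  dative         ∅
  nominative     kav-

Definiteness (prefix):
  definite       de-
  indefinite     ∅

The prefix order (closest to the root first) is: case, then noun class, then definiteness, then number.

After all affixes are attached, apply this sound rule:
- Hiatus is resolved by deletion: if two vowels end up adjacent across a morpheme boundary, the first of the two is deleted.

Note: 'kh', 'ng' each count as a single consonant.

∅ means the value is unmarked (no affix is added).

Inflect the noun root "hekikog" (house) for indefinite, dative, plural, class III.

case = dative: zero marking, form stays hekikog.
Attach noun class class III khep- → khephekikog.
definiteness = indefinite: zero marking, form stays khephekikog.
Attach number plural im- (before consonant 'kh') → imkhephekikog.
Vowel deletion: no change.

imkhephekikog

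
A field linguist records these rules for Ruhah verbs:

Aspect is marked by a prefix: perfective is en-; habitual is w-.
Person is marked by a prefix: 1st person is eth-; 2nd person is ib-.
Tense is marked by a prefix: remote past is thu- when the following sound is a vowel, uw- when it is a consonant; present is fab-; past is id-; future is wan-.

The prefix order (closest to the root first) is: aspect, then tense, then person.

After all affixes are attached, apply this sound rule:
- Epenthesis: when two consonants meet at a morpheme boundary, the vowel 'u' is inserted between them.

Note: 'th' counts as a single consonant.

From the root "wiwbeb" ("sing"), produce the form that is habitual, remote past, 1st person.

Attach aspect habitual w- → wwiwbeb.
Attach tense remote past uw- (before consonant 'w') → uwwwiwbeb.
Attach person 1st person eth- → ethuwwwiwbeb.
Apply epenthesis: ethuwwwiwbeb → ethuwuwuwiwbeb.

ethuwuwuwiwbeb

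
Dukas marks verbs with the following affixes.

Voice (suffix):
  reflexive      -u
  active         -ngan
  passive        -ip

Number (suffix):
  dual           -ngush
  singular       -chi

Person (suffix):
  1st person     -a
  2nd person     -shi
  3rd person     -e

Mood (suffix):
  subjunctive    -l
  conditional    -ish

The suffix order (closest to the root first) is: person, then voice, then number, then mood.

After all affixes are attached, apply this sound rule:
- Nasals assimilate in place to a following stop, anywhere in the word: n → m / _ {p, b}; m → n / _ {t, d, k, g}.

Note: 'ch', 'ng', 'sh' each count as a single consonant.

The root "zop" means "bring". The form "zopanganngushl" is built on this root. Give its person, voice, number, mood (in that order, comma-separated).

Segment: zop-a-ngan-ngush-l.
person: -a → 1st person.
voice: -ngan → active.
number: -ngush → dual.
mood: -l → subjunctive.

1st person, active, dual, subjunctive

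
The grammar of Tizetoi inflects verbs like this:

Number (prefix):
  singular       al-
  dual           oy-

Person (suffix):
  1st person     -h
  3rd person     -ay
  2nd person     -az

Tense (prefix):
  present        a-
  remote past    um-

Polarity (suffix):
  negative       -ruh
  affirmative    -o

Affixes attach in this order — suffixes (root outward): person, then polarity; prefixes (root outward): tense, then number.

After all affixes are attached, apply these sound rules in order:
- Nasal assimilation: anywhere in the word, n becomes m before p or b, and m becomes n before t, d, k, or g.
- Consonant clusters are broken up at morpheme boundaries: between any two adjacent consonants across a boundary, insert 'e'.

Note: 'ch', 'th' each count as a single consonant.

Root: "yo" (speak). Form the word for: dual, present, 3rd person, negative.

Attach person 3rd person -ay → yoay.
Attach tense present a- → ayoay.
Attach polarity negative -ruh → ayoayruh.
Attach number dual oy- → oyayoayruh.
Nasal assimilation: no change.
Apply epenthesis: oyayoayruh → oyayoayeruh.

oyayoayeruh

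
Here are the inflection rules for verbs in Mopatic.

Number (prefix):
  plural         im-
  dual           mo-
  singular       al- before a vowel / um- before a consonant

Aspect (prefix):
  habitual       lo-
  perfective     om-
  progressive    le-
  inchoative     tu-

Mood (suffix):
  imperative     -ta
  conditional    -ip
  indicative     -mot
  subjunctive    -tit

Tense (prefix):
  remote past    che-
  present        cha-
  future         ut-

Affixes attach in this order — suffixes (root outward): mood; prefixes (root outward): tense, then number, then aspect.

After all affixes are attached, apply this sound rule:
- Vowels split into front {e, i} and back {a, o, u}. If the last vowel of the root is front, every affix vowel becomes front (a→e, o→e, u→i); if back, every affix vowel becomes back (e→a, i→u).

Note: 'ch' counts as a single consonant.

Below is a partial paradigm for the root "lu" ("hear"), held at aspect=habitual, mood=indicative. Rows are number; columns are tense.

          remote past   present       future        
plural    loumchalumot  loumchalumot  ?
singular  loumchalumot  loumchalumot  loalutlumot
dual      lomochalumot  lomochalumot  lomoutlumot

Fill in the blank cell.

loumutlumot

Attach tense future ut- → utlu.
Attach number plural im- → imutlu.
Attach aspect habitual lo- → loimutlu.
Attach mood indicative -mot → loimutlumot.
Apply vowel harmony: loimutlumot → loumutlumot.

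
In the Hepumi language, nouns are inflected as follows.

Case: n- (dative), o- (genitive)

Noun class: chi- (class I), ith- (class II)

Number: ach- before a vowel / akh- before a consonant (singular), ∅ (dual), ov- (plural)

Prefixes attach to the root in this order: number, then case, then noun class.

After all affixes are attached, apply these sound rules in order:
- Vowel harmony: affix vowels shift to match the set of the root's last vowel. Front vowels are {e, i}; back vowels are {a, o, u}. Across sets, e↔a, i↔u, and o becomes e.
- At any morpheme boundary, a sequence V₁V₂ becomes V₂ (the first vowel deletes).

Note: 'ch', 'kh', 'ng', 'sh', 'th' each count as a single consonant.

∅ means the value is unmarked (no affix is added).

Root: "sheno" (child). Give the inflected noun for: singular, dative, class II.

Attach number singular akh- (before consonant 'sh') → akhsheno.
Attach case dative n- → nakhsheno.
Attach noun class class II ith- → ithnakhsheno.
Apply vowel harmony: ithnakhsheno → uthnakhsheno.
Vowel deletion: no change.

uthnakhsheno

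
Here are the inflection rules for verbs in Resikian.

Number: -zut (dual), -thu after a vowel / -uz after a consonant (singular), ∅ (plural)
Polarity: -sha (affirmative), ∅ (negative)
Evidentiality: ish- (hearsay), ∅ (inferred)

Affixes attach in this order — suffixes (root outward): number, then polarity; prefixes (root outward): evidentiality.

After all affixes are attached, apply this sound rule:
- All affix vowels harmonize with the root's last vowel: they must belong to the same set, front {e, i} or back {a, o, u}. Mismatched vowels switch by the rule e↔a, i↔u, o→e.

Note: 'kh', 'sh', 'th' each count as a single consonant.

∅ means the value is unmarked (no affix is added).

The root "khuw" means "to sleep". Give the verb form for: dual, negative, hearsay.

Attach evidentiality hearsay ish- → ishkhuw.
Attach number dual -zut → ishkhuwzut.
polarity = negative: zero marking, form stays ishkhuwzut.
Apply vowel harmony: ishkhuwzut → ushkhuwzut.

ushkhuwzut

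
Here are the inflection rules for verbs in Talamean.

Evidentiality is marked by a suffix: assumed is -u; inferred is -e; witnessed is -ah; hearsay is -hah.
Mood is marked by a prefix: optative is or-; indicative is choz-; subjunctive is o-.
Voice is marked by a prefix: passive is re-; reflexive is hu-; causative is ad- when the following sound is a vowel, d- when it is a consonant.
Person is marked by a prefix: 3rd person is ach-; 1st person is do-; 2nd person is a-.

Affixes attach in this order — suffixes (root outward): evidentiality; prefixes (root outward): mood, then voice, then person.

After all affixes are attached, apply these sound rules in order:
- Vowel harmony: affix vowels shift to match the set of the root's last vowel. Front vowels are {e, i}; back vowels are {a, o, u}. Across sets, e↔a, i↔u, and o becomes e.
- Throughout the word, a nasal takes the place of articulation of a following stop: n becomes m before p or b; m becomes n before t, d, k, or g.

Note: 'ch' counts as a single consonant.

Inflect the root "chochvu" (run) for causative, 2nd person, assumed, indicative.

Attach mood indicative choz- → chozchochvu.
Attach evidentiality assumed -u → chozchochvuu.
Attach voice causative d- (before consonant 'ch') → dchozchochvuu.
Attach person 2nd person a- → adchozchochvuu.
Vowel harmony: no change.
Nasal assimilation: no change.

adchozchochvuu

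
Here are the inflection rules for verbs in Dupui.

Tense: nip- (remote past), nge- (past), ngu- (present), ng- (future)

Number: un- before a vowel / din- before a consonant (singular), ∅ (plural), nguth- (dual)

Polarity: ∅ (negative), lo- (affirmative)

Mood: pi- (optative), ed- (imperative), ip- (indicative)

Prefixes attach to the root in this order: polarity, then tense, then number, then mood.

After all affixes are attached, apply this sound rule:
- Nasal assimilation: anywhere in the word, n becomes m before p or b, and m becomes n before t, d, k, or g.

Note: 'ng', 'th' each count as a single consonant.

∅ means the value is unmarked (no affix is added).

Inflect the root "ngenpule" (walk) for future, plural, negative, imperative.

polarity = negative: zero marking, form stays ngenpule.
Attach tense future ng- → ngngenpule.
number = plural: zero marking, form stays ngngenpule.
Attach mood imperative ed- → edngngenpule.
Apply nasal assimilation: edngngenpule → edngngempule.

edngngempule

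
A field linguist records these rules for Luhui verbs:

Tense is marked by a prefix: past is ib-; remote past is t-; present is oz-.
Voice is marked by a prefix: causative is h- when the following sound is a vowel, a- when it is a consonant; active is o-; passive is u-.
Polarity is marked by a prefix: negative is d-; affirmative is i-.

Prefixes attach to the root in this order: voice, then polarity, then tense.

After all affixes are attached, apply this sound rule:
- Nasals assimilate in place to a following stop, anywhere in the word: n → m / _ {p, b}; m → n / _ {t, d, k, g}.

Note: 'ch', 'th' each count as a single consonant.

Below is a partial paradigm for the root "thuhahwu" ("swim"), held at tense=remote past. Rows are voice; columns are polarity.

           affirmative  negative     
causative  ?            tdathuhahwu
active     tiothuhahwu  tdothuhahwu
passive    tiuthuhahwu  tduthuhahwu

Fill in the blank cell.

tiathuhahwu

Attach voice causative a- (before consonant 'th') → athuhahwu.
Attach polarity affirmative i- → iathuhahwu.
Attach tense remote past t- → tiathuhahwu.
Nasal assimilation: no change.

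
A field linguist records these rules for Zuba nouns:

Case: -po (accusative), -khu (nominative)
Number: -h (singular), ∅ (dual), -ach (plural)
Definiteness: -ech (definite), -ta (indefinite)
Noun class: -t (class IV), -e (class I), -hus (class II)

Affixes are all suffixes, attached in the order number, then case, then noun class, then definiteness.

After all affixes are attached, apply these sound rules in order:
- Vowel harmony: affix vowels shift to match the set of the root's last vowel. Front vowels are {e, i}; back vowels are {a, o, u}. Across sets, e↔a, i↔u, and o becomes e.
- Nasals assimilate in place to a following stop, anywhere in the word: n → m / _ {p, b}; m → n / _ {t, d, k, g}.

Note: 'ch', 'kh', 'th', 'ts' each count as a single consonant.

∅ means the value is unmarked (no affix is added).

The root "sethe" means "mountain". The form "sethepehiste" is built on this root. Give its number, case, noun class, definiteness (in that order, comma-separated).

Segment: sethe-po-hus-ta.
number: ∅ → dual.
case: -po → accusative.
noun class: -hus → class II.
definiteness: -ta → indefinite.

dual, accusative, class II, indefinite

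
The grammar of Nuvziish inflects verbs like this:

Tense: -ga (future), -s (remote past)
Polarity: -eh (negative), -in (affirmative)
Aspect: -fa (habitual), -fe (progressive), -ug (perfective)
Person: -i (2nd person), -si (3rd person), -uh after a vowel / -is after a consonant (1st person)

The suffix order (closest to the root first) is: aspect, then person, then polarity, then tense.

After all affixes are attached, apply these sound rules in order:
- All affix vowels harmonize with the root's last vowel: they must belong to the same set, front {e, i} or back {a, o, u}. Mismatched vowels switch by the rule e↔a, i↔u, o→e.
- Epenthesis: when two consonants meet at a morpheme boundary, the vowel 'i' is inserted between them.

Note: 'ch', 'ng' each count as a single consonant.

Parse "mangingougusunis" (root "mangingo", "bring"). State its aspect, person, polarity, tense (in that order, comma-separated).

Segment: mangingo-ug-is-in-s.
aspect: -ug → perfective.
person: -uh/is → 1st person.
polarity: -in → affirmative.
tense: -s → remote past.

perfective, 1st person, affirmative, remote past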